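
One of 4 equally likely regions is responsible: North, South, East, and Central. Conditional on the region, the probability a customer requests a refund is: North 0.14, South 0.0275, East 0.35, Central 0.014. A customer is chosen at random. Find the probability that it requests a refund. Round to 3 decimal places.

0.133

Since the prior is uniform, the posterior is proportional to the likelihood:
  North: 0.14
  South: 0.0275
  East: 0.35
  Central: 0.014
P(refund) = (1/4) × (0.14 + 0.0275 + 0.35 + 0.014) = 0.5315/4 ≈ 0.133.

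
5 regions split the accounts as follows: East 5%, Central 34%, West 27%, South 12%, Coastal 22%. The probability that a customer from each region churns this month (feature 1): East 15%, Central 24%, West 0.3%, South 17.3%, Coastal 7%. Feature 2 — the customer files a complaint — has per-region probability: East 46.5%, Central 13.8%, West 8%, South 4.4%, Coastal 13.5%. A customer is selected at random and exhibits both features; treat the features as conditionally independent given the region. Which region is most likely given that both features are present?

Central

By Bayes' rule, posterior ∝ prior × likelihood:
  East: 0.05 × 0.15 × 0.465 = 0.0034875
  Central: 0.34 × 0.24 × 0.138 = 0.0112608
  West: 0.27 × 0.003 × 0.08 = 0.0000648
  South: 0.12 × 0.173 × 0.044 = 0.00091344
  Coastal: 0.22 × 0.07 × 0.135 = 0.002079
Normalizing constant = 0.01780554.
Largest term belongs to Central, so Central is most probable.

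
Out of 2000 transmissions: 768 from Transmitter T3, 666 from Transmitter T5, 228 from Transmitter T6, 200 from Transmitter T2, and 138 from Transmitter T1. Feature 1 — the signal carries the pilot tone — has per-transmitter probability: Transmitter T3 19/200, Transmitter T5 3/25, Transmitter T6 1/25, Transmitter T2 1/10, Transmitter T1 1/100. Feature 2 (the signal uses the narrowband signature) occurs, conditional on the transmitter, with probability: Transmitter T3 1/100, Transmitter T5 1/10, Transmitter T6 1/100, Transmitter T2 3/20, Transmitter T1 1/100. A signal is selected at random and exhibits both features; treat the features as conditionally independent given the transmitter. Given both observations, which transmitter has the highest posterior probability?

Transmitter T5

Unnormalized posteriors (prior × likelihood):
  Transmitter T3: 0.384 × 0.095 × 0.01 = 0.0003648
  Transmitter T5: 0.333 × 0.12 × 0.1 = 0.003996
  Transmitter T6: 0.114 × 0.04 × 0.01 = 0.0000456
  Transmitter T2: 0.1 × 0.1 × 0.15 = 0.0015
  Transmitter T1: 0.069 × 0.01 × 0.01 = 0.0000069
Total = 0.0059133.
Largest term belongs to Transmitter T5, so Transmitter T5 is most probable.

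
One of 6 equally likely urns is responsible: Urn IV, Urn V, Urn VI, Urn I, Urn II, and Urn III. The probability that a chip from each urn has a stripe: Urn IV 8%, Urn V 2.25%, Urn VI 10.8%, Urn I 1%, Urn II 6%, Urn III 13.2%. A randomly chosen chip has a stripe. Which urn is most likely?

With a uniform prior (1/6 each), posterior ∝ likelihood:
  Urn IV: 0.08
  Urn V: 0.0225
  Urn VI: 0.108
  Urn I: 0.01
  Urn II: 0.06
  Urn III: 0.132
Total = 0.4125.
Largest term belongs to Urn III, so Urn III is most probable.

Urn III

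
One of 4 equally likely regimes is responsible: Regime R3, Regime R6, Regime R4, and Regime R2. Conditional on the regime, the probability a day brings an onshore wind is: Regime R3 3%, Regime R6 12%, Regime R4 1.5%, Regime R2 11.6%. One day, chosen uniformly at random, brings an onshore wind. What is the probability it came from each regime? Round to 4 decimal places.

With a uniform prior (1/4 each), posterior ∝ likelihood:
  Regime R3: 0.03
  Regime R6: 0.12
  Regime R4: 0.015
  Regime R2: 0.116
Total = 0.281.
P(Regime R3 | onshore) = 0.03/0.281 ≈ 0.1068
P(Regime R6 | onshore) = 0.12/0.281 ≈ 0.4270
P(Regime R4 | onshore) = 0.015/0.281 ≈ 0.0534
P(Regime R2 | onshore) = 0.116/0.281 ≈ 0.4128
(Check: 0.1068+0.4270+0.0534+0.4128 = 1.0000.)

Regime R3 0.1068, Regime R6 0.4270, Regime R4 0.0534, Regime R2 0.4128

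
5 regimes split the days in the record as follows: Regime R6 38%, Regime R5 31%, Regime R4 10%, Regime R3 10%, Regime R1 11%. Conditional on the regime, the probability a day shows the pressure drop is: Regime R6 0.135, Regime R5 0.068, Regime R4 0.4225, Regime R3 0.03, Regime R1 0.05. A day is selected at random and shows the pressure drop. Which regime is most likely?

By Bayes' rule, posterior ∝ prior × likelihood:
  Regime R6: 0.38 × 0.135 = 0.0513
  Regime R5: 0.31 × 0.068 = 0.02108
  Regime R4: 0.1 × 0.4225 = 0.04225
  Regime R3: 0.1 × 0.03 = 0.003
  Regime R1: 0.11 × 0.05 = 0.0055
Sum = 0.12313.
Largest term belongs to Regime R6, so Regime R6 is most probable.

Regime R6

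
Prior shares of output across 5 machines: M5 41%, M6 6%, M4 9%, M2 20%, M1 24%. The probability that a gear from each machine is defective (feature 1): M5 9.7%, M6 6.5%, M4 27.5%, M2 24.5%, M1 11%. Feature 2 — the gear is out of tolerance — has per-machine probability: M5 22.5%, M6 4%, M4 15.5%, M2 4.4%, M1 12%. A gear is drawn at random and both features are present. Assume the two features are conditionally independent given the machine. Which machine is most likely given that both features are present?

M5

Prior × likelihood for each hypothesis:
  M5: 0.41 × 0.097 × 0.225 = 0.00894825
  M6: 0.06 × 0.065 × 0.04 = 0.000156
  M4: 0.09 × 0.275 × 0.155 = 0.00383625
  M2: 0.2 × 0.245 × 0.044 = 0.002156
  M1: 0.24 × 0.11 × 0.12 = 0.003168
Normalizing constant = 0.0182645.
Largest term belongs to M5, so M5 is most probable.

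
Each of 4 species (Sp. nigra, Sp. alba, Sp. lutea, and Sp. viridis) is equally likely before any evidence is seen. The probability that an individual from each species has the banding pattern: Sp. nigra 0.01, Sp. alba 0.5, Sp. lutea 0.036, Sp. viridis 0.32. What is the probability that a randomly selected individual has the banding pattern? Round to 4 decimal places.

With a uniform prior (1/4 each), posterior ∝ likelihood:
  Sp. nigra: 0.01
  Sp. alba: 0.5
  Sp. lutea: 0.036
  Sp. viridis: 0.32
P(banded) = (1/4) × (0.01 + 0.5 + 0.036 + 0.32) = 0.866/4 ≈ 0.2165.

0.2165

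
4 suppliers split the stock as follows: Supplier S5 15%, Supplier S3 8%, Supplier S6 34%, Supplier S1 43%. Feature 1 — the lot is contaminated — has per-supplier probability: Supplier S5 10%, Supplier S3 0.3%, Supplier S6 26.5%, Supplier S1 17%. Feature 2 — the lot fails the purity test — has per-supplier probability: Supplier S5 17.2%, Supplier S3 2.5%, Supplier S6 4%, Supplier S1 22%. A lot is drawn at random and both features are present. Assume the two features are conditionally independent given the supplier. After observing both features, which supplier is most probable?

Prior × likelihood for each hypothesis:
  Supplier S5: 0.15 × 0.1 × 0.172 = 0.00258
  Supplier S3: 0.08 × 0.003 × 0.025 = 0.000006
  Supplier S6: 0.34 × 0.265 × 0.04 = 0.003604
  Supplier S1: 0.43 × 0.17 × 0.22 = 0.016082
Sum = 0.022272.
Largest term belongs to Supplier S1, so Supplier S1 is most probable.

Supplier S1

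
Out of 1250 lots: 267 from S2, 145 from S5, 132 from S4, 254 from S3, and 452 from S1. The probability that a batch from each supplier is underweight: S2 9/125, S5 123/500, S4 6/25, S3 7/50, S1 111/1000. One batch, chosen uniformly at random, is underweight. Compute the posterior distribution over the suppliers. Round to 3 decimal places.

S2 0.112, S5 0.207, S4 0.184, S3 0.206, S1 0.291

Prior × likelihood for each hypothesis:
  S2: 0.2136 × 0.072 = 0.0153792
  S5: 0.116 × 0.246 = 0.028536
  S4: 0.1056 × 0.24 = 0.025344
  S3: 0.2032 × 0.14 = 0.028448
  S1: 0.3616 × 0.111 = 0.0401376
Total = 0.1378448.
P(S2 | underweight) = 0.0153792/0.1378448 ≈ 0.112
P(S5 | underweight) = 0.028536/0.1378448 ≈ 0.207
P(S4 | underweight) = 0.025344/0.1378448 ≈ 0.184
P(S3 | underweight) = 0.028448/0.1378448 ≈ 0.206
P(S1 | underweight) = 0.0401376/0.1378448 ≈ 0.291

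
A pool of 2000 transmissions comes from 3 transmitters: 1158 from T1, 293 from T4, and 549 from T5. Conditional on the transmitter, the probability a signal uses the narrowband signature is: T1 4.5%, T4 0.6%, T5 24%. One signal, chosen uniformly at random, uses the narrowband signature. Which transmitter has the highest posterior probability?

Compute prior × likelihood for every hypothesis:
  T1: 0.579 × 0.045 = 0.026055
  T4: 0.1465 × 0.006 = 0.000879
  T5: 0.2745 × 0.24 = 0.06588
Sum = 0.092814.
Largest term belongs to T5, so T5 is most probable.

T5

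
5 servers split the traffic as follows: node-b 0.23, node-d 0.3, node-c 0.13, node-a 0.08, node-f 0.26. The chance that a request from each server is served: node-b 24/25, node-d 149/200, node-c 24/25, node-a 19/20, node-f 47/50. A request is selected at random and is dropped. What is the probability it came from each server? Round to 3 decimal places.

Taking complements, P(dropped | each) = node-b 0.04, node-d 0.255, node-c 0.04, node-a 0.05, node-f 0.06.
Compute prior × likelihood for every hypothesis:
  node-b: 0.23 × 0.04 = 0.0092
  node-d: 0.3 × 0.255 = 0.0765
  node-c: 0.13 × 0.04 = 0.0052
  node-a: 0.08 × 0.05 = 0.004
  node-f: 0.26 × 0.06 = 0.0156
Normalizing constant = 0.1105.
P(node-b | dropped) = 0.0092/0.1105 ≈ 0.083
P(node-d | dropped) = 0.0765/0.1105 ≈ 0.692
P(node-c | dropped) = 0.0052/0.1105 ≈ 0.047
P(node-a | dropped) = 0.004/0.1105 ≈ 0.036
P(node-f | dropped) = 0.0156/0.1105 ≈ 0.141
(Check: 0.083+0.692+0.047+0.036+0.141 = 0.999.)

node-b 0.083, node-d 0.692, node-c 0.047, node-a 0.036, node-f 0.141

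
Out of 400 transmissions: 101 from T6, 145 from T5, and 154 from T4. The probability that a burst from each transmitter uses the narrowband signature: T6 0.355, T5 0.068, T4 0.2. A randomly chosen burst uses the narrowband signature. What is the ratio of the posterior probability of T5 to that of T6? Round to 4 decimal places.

Unnormalized posteriors (prior × likelihood):
  T6: 0.2525 × 0.355 = 0.0896375
  T5: 0.3625 × 0.068 = 0.02465
  T4: 0.385 × 0.2 = 0.077
Sum = 0.1912875.
The ratio is 0.02465 / 0.0896375 (the normalizer cancels) = 0.2750.

0.2750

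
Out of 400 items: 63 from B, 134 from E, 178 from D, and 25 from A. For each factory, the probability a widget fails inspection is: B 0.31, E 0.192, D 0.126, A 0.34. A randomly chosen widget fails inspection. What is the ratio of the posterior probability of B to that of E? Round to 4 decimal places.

Prior × likelihood for each hypothesis:
  B: 0.1575 × 0.31 = 0.048825
  E: 0.335 × 0.192 = 0.06432
  D: 0.445 × 0.126 = 0.05607
  A: 0.0625 × 0.34 = 0.02125
Total = 0.190465.
The ratio is 0.048825 / 0.06432 (the normalizer cancels) = 0.7591.

0.7591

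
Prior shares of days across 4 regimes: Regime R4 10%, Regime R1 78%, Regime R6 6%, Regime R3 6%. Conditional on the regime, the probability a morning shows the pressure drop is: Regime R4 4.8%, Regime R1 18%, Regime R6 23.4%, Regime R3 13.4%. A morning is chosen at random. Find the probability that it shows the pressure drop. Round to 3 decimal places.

0.167

Prior × likelihood for each hypothesis:
  Regime R4: 0.1 × 0.048 = 0.0048
  Regime R1: 0.78 × 0.18 = 0.1404
  Regime R6: 0.06 × 0.234 = 0.01404
  Regime R3: 0.06 × 0.134 = 0.00804
P(drop) = 0.0048 + 0.1404 + 0.01404 + 0.00804 = 0.16728 → 0.167.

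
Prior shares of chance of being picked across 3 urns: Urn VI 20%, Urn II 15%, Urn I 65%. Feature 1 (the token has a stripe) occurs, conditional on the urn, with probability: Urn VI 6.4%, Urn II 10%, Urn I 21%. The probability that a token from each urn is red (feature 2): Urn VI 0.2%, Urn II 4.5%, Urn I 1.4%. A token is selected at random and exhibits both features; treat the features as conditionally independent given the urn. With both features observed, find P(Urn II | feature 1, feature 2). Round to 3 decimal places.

0.258

Unnormalized posteriors (prior × likelihood):
  Urn VI: 0.2 × 0.064 × 0.002 = 0.0000256
  Urn II: 0.15 × 0.1 × 0.045 = 0.000675
  Urn I: 0.65 × 0.21 × 0.014 = 0.001911
Normalizing constant = 0.0026116.
P(Urn II | evidence) = 0.000675 / 0.0026116 ≈ 0.258.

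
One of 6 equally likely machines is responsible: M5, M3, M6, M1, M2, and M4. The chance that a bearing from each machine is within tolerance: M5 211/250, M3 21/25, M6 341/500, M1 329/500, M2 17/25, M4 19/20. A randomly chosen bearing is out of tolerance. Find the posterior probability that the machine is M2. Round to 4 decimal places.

0.2377

Taking complements, P(oversize | each) = M5 0.156, M3 0.16, M6 0.318, M1 0.342, M2 0.32, M4 0.05.
Since the prior is uniform, the posterior is proportional to the likelihood:
  M5: 0.156
  M3: 0.16
  M6: 0.318
  M1: 0.342
  M2: 0.32
  M4: 0.05
Normalizing constant = 1.346.
P(M2 | evidence) = 0.32 / 1.346 ≈ 0.2377.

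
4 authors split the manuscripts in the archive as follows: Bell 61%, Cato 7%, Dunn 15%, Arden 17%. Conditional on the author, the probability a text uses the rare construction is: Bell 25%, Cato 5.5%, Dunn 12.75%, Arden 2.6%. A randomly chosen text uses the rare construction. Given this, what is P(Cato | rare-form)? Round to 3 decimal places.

Prior × likelihood for each hypothesis:
  Bell: 0.61 × 0.25 = 0.1525
  Cato: 0.07 × 0.055 = 0.00385
  Dunn: 0.15 × 0.1275 = 0.019125
  Arden: 0.17 × 0.026 = 0.00442
Sum = 0.179895.
P(Cato | evidence) = 0.00385 / 0.179895 ≈ 0.021.

0.021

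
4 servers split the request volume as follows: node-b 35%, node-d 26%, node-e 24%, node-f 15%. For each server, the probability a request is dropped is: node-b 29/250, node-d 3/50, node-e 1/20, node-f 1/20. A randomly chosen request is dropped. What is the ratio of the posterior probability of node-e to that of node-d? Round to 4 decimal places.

Prior × likelihood for each hypothesis:
  node-b: 0.35 × 0.116 = 0.0406
  node-d: 0.26 × 0.06 = 0.0156
  node-e: 0.24 × 0.05 = 0.012
  node-f: 0.15 × 0.05 = 0.0075
Sum = 0.0757.
The ratio is 0.012 / 0.0156 (the normalizer cancels) = 0.7692.

0.7692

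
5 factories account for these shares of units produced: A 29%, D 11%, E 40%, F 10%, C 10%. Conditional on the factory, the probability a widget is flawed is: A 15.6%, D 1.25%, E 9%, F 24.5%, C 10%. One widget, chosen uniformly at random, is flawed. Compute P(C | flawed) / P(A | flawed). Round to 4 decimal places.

Unnormalized posteriors (prior × likelihood):
  A: 0.29 × 0.156 = 0.04524
  D: 0.11 × 0.0125 = 0.001375
  E: 0.4 × 0.09 = 0.036
  F: 0.1 × 0.245 = 0.0245
  C: 0.1 × 0.1 = 0.01
Normalizing constant = 0.117115.
The ratio is 0.01 / 0.04524 (the normalizer cancels) = 0.2210.

0.2210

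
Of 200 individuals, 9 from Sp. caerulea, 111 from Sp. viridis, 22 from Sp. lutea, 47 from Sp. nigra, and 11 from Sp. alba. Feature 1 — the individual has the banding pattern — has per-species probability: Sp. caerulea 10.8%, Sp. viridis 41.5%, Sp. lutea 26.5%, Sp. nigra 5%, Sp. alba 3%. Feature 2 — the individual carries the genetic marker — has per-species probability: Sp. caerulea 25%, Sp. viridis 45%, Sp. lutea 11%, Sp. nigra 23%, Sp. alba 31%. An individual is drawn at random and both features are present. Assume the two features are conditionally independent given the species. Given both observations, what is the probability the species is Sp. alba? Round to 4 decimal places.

By Bayes' rule, posterior ∝ prior × likelihood:
  Sp. caerulea: 0.045 × 0.108 × 0.25 = 0.001215
  Sp. viridis: 0.555 × 0.415 × 0.45 = 0.10364625
  Sp. lutea: 0.11 × 0.265 × 0.11 = 0.0032065
  Sp. nigra: 0.235 × 0.05 × 0.23 = 0.0027025
  Sp. alba: 0.055 × 0.03 × 0.31 = 0.0005115
Total = 0.11128175.
P(Sp. alba | evidence) = 0.0005115 / 0.11128175 ≈ 0.0046.

0.0046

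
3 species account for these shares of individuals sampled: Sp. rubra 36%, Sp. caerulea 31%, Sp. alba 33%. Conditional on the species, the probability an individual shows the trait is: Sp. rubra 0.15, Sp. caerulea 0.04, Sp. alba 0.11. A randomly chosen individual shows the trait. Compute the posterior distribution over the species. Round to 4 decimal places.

Sp. rubra 0.5258, Sp. caerulea 0.1207, Sp. alba 0.3535

Prior × likelihood for each hypothesis:
  Sp. rubra: 0.36 × 0.15 = 0.054
  Sp. caerulea: 0.31 × 0.04 = 0.0124
  Sp. alba: 0.33 × 0.11 = 0.0363
Sum = 0.1027.
P(Sp. rubra | trait) = 0.054/0.1027 ≈ 0.5258
P(Sp. caerulea | trait) = 0.0124/0.1027 ≈ 0.1207
P(Sp. alba | trait) = 0.0363/0.1027 ≈ 0.3535
(Check: 0.5258+0.1207+0.3535 = 1.0000.)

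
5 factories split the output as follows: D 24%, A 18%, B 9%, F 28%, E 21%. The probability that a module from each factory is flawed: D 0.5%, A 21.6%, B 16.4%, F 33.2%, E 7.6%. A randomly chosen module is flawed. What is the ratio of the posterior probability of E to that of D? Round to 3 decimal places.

Compute prior × likelihood for every hypothesis:
  D: 0.24 × 0.005 = 0.0012
  A: 0.18 × 0.216 = 0.03888
  B: 0.09 × 0.164 = 0.01476
  F: 0.28 × 0.332 = 0.09296
  E: 0.21 × 0.076 = 0.01596
Total = 0.16376.
The ratio is 0.01596 / 0.0012 (the normalizer cancels) = 13.300.

13.300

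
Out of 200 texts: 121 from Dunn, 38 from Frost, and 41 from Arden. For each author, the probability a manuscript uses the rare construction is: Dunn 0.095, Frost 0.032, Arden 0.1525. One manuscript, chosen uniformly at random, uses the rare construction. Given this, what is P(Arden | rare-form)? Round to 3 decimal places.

0.330

Prior × likelihood for each hypothesis:
  Dunn: 0.605 × 0.095 = 0.057475
  Frost: 0.19 × 0.032 = 0.00608
  Arden: 0.205 × 0.1525 = 0.0312625
Normalizing constant = 0.0948175.
P(Arden | evidence) = 0.0312625 / 0.0948175 ≈ 0.330.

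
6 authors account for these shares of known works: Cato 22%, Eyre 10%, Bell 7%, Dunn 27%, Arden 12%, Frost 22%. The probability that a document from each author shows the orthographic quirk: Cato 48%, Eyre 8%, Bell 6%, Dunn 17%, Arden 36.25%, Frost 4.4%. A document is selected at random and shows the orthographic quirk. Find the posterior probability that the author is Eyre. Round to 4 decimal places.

Prior × likelihood for each hypothesis:
  Cato: 0.22 × 0.48 = 0.1056
  Eyre: 0.1 × 0.08 = 0.008
  Bell: 0.07 × 0.06 = 0.0042
  Dunn: 0.27 × 0.17 = 0.0459
  Arden: 0.12 × 0.3625 = 0.0435
  Frost: 0.22 × 0.044 = 0.00968
Sum = 0.21688.
P(Eyre | evidence) = 0.008 / 0.21688 ≈ 0.0369.

0.0369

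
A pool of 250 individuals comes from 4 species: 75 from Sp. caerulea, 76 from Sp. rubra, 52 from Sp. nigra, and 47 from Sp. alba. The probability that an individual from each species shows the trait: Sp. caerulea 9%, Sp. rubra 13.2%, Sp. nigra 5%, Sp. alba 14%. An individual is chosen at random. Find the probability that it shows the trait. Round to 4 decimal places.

Prior × likelihood for each hypothesis:
  Sp. caerulea: 0.3 × 0.09 = 0.027
  Sp. rubra: 0.304 × 0.132 = 0.040128
  Sp. nigra: 0.208 × 0.05 = 0.0104
  Sp. alba: 0.188 × 0.14 = 0.02632
P(trait) = 0.027 + 0.040128 + 0.0104 + 0.02632 = 0.103848 → 0.1038.

0.1038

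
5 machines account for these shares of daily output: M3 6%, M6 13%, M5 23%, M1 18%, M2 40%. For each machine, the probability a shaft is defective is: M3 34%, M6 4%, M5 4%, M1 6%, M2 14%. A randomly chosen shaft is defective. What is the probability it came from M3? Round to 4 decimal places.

0.2008

Prior × likelihood for each hypothesis:
  M3: 0.06 × 0.34 = 0.0204
  M6: 0.13 × 0.04 = 0.0052
  M5: 0.23 × 0.04 = 0.0092
  M1: 0.18 × 0.06 = 0.0108
  M2: 0.4 × 0.14 = 0.056
Sum = 0.1016.
P(M3 | evidence) = 0.0204 / 0.1016 ≈ 0.2008.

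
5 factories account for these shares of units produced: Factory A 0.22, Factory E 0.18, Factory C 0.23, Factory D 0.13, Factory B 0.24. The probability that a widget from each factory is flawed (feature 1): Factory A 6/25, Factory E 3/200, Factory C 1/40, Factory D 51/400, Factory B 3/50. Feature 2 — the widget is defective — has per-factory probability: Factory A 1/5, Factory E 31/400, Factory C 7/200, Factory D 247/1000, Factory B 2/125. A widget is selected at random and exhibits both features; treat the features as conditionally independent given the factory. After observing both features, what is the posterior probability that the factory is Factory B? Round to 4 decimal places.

Compute prior × likelihood for every hypothesis:
  Factory A: 0.22 × 0.24 × 0.2 = 0.01056
  Factory E: 0.18 × 0.015 × 0.0775 = 0.00020925
  Factory C: 0.23 × 0.025 × 0.035 = 0.00020125
  Factory D: 0.13 × 0.1275 × 0.247 = 0.004094025
  Factory B: 0.24 × 0.06 × 0.016 = 0.0002304
Normalizing constant = 0.015294925.
P(Factory B | evidence) = 0.0002304 / 0.015294925 ≈ 0.0151.

0.0151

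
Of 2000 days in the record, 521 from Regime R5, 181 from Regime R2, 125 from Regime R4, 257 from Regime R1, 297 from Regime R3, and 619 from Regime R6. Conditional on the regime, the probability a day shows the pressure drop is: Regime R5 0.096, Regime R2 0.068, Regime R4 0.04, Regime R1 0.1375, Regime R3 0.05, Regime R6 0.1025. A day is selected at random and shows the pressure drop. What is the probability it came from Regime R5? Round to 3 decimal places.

0.276

Compute prior × likelihood for every hypothesis:
  Regime R5: 0.2605 × 0.096 = 0.025008
  Regime R2: 0.0905 × 0.068 = 0.006154
  Regime R4: 0.0625 × 0.04 = 0.0025
  Regime R1: 0.1285 × 0.1375 = 0.01766875
  Regime R3: 0.1485 × 0.05 = 0.007425
  Regime R6: 0.3095 × 0.1025 = 0.03172375
Total = 0.0904795.
P(Regime R5 | evidence) = 0.025008 / 0.0904795 ≈ 0.276.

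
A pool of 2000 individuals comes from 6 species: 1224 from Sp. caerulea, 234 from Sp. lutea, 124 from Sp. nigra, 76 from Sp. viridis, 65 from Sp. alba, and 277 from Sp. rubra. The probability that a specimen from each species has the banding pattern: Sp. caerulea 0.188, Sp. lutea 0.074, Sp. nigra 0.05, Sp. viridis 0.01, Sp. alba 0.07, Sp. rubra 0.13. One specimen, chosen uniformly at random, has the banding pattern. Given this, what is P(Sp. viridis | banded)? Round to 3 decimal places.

0.003

Prior × likelihood for each hypothesis:
  Sp. caerulea: 0.612 × 0.188 = 0.115056
  Sp. lutea: 0.117 × 0.074 = 0.008658
  Sp. nigra: 0.062 × 0.05 = 0.0031
  Sp. viridis: 0.038 × 0.01 = 0.00038
  Sp. alba: 0.0325 × 0.07 = 0.002275
  Sp. rubra: 0.1385 × 0.13 = 0.018005
Total = 0.147474.
P(Sp. viridis | evidence) = 0.00038 / 0.147474 ≈ 0.003.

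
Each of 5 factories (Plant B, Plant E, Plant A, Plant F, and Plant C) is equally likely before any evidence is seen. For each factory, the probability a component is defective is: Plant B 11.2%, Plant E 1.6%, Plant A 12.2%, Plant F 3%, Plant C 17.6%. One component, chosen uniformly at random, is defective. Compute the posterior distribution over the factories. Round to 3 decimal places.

With a uniform prior (1/5 each), posterior ∝ likelihood:
  Plant B: 0.112
  Plant E: 0.016
  Plant A: 0.122
  Plant F: 0.03
  Plant C: 0.176
Sum = 0.456.
P(Plant B | defective) = 0.112/0.456 ≈ 0.246
P(Plant E | defective) = 0.016/0.456 ≈ 0.035
P(Plant A | defective) = 0.122/0.456 ≈ 0.268
P(Plant F | defective) = 0.03/0.456 ≈ 0.066
P(Plant C | defective) = 0.176/0.456 ≈ 0.386
(Check: 0.246+0.035+0.268+0.066+0.386 = 1.001.)

Plant B 0.246, Plant E 0.035, Plant A 0.268, Plant F 0.066, Plant C 0.386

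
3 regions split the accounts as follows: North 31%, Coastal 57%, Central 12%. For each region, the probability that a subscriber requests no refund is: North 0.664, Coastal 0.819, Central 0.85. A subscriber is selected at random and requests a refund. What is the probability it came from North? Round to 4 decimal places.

0.4623

Taking complements, P(refund | each) = North 0.336, Coastal 0.181, Central 0.15.
Compute prior × likelihood for every hypothesis:
  North: 0.31 × 0.336 = 0.10416
  Coastal: 0.57 × 0.181 = 0.10317
  Central: 0.12 × 0.15 = 0.018
Sum = 0.22533.
P(North | evidence) = 0.10416 / 0.22533 ≈ 0.4623.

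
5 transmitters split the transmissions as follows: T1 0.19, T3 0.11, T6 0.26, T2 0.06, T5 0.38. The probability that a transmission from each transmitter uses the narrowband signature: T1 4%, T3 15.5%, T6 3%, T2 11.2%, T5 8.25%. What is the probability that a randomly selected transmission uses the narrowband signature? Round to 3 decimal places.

Prior × likelihood for each hypothesis:
  T1: 0.19 × 0.04 = 0.0076
  T3: 0.11 × 0.155 = 0.01705
  T6: 0.26 × 0.03 = 0.0078
  T2: 0.06 × 0.112 = 0.00672
  T5: 0.38 × 0.0825 = 0.03135
P(narrowband) = 0.0076 + 0.01705 + 0.0078 + 0.00672 + 0.03135 = 0.07052 → 0.071.

0.071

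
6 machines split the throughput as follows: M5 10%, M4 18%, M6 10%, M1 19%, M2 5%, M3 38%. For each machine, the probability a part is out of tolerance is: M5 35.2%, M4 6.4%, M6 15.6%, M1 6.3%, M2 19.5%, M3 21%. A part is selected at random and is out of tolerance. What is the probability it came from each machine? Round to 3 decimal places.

Prior × likelihood for each hypothesis:
  M5: 0.1 × 0.352 = 0.0352
  M4: 0.18 × 0.064 = 0.01152
  M6: 0.1 × 0.156 = 0.0156
  M1: 0.19 × 0.063 = 0.01197
  M2: 0.05 × 0.195 = 0.00975
  M3: 0.38 × 0.21 = 0.0798
Normalizing constant = 0.16384.
P(M5 | oversize) = 0.0352/0.16384 ≈ 0.215
P(M4 | oversize) = 0.01152/0.16384 ≈ 0.070
P(M6 | oversize) = 0.0156/0.16384 ≈ 0.095
P(M1 | oversize) = 0.01197/0.16384 ≈ 0.073
P(M2 | oversize) = 0.00975/0.16384 ≈ 0.060
P(M3 | oversize) = 0.0798/0.16384 ≈ 0.487

M5 0.215, M4 0.070, M6 0.095, M1 0.073, M2 0.060, M3 0.487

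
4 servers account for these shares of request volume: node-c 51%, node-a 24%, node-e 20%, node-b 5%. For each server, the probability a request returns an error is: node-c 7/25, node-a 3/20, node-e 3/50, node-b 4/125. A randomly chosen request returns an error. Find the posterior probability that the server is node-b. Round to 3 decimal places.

Unnormalized posteriors (prior × likelihood):
  node-c: 0.51 × 0.28 = 0.1428
  node-a: 0.24 × 0.15 = 0.036
  node-e: 0.2 × 0.06 = 0.012
  node-b: 0.05 × 0.032 = 0.0016
Sum = 0.1924.
P(node-b | evidence) = 0.0016 / 0.1924 ≈ 0.008.

0.008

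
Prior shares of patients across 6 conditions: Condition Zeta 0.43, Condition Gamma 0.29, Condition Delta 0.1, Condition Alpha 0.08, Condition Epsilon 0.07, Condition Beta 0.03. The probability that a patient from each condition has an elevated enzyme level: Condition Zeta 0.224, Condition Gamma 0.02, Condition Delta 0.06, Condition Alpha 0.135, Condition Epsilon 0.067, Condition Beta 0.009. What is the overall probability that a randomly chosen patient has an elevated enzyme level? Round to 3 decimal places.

0.124

Compute prior × likelihood for every hypothesis:
  Condition Zeta: 0.43 × 0.224 = 0.09632
  Condition Gamma: 0.29 × 0.02 = 0.0058
  Condition Delta: 0.1 × 0.06 = 0.006
  Condition Alpha: 0.08 × 0.135 = 0.0108
  Condition Epsilon: 0.07 × 0.067 = 0.00469
  Condition Beta: 0.03 × 0.009 = 0.00027
P(elevated) = 0.09632 + 0.0058 + 0.006 + 0.0108 + 0.00469 + 0.00027 = 0.12388 → 0.124.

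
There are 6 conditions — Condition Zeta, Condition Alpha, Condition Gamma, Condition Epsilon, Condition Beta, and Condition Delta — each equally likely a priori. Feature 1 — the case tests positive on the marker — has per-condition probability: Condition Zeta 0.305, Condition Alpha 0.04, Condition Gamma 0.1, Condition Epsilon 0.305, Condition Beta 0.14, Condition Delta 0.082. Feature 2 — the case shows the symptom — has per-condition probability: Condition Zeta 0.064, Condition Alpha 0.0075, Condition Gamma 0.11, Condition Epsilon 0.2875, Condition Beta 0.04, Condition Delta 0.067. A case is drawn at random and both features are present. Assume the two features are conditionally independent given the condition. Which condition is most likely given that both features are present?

Condition Epsilon

With a uniform prior (1/6 each), posterior ∝ likelihood:
  Condition Zeta: 0.305 × 0.064 = 0.01952
  Condition Alpha: 0.04 × 0.0075 = 0.0003
  Condition Gamma: 0.1 × 0.11 = 0.011
  Condition Epsilon: 0.305 × 0.2875 = 0.0876875
  Condition Beta: 0.14 × 0.04 = 0.0056
  Condition Delta: 0.082 × 0.067 = 0.005494
Total = 0.1296015.
Largest term belongs to Condition Epsilon, so Condition Epsilon is most probable.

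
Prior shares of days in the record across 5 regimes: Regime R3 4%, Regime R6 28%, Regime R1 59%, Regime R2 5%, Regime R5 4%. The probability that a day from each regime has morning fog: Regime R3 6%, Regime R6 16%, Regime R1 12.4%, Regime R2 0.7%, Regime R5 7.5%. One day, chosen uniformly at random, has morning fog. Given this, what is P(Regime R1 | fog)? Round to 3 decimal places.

By Bayes' rule, posterior ∝ prior × likelihood:
  Regime R3: 0.04 × 0.06 = 0.0024
  Regime R6: 0.28 × 0.16 = 0.0448
  Regime R1: 0.59 × 0.124 = 0.07316
  Regime R2: 0.05 × 0.007 = 0.00035
  Regime R5: 0.04 × 0.075 = 0.003
Total = 0.12371.
P(Regime R1 | evidence) = 0.07316 / 0.12371 ≈ 0.591.

0.591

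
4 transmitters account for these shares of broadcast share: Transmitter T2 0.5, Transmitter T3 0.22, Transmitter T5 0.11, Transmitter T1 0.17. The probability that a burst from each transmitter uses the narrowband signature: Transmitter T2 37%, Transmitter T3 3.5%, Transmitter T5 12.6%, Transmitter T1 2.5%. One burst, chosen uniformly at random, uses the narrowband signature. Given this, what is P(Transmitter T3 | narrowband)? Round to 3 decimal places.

By Bayes' rule, posterior ∝ prior × likelihood:
  Transmitter T2: 0.5 × 0.37 = 0.185
  Transmitter T3: 0.22 × 0.035 = 0.0077
  Transmitter T5: 0.11 × 0.126 = 0.01386
  Transmitter T1: 0.17 × 0.025 = 0.00425
Sum = 0.21081.
P(Transmitter T3 | evidence) = 0.0077 / 0.21081 ≈ 0.037.

0.037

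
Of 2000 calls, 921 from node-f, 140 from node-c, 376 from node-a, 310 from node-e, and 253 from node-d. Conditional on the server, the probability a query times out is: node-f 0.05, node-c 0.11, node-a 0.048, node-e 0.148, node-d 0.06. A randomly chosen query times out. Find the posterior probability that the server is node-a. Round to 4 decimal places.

Prior × likelihood for each hypothesis:
  node-f: 0.4605 × 0.05 = 0.023025
  node-c: 0.07 × 0.11 = 0.0077
  node-a: 0.188 × 0.048 = 0.009024
  node-e: 0.155 × 0.148 = 0.02294
  node-d: 0.1265 × 0.06 = 0.00759
Total = 0.070279.
P(node-a | evidence) = 0.009024 / 0.070279 ≈ 0.1284.

0.1284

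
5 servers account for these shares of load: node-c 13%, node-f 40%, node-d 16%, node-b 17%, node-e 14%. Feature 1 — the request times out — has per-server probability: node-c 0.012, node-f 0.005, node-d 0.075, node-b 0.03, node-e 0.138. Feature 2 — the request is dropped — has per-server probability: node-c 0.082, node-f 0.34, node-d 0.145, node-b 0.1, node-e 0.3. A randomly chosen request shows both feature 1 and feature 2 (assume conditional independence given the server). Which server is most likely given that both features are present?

Compute prior × likelihood for every hypothesis:
  node-c: 0.13 × 0.012 × 0.082 = 0.00012792
  node-f: 0.4 × 0.005 × 0.34 = 0.00068
  node-d: 0.16 × 0.075 × 0.145 = 0.00174
  node-b: 0.17 × 0.03 × 0.1 = 0.00051
  node-e: 0.14 × 0.138 × 0.3 = 0.005796
Total = 0.00885392.
Largest term belongs to node-e, so node-e is most probable.

node-e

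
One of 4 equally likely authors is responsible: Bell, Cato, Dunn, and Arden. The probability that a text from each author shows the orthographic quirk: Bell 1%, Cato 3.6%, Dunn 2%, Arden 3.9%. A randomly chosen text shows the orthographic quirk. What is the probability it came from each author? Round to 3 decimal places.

Bell 0.095, Cato 0.343, Dunn 0.190, Arden 0.371

Since the prior is uniform, the posterior is proportional to the likelihood:
  Bell: 0.01
  Cato: 0.036
  Dunn: 0.02
  Arden: 0.039
Sum = 0.105.
P(Bell | quirk) = 0.01/0.105 ≈ 0.095
P(Cato | quirk) = 0.036/0.105 ≈ 0.343
P(Dunn | quirk) = 0.02/0.105 ≈ 0.190
P(Arden | quirk) = 0.039/0.105 ≈ 0.371
(Check: 0.095+0.343+0.190+0.371 = 0.999.)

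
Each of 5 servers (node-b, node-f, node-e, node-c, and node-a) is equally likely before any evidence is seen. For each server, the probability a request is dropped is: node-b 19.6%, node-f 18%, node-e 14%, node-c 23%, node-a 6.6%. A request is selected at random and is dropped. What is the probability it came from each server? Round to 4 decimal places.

node-b 0.2414, node-f 0.2217, node-e 0.1724, node-c 0.2833, node-a 0.0813

With a uniform prior (1/5 each), posterior ∝ likelihood:
  node-b: 0.196
  node-f: 0.18
  node-e: 0.14
  node-c: 0.23
  node-a: 0.066
Sum = 0.812.
P(node-b | dropped) = 0.196/0.812 ≈ 0.2414
P(node-f | dropped) = 0.18/0.812 ≈ 0.2217
P(node-e | dropped) = 0.14/0.812 ≈ 0.1724
P(node-c | dropped) = 0.23/0.812 ≈ 0.2833
P(node-a | dropped) = 0.066/0.812 ≈ 0.0813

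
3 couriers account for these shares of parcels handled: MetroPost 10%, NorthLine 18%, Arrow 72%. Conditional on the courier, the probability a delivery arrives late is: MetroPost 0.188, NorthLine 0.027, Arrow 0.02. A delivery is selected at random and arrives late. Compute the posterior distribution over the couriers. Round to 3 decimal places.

MetroPost 0.494, NorthLine 0.128, Arrow 0.378

Unnormalized posteriors (prior × likelihood):
  MetroPost: 0.1 × 0.188 = 0.0188
  NorthLine: 0.18 × 0.027 = 0.00486
  Arrow: 0.72 × 0.02 = 0.0144
Sum = 0.03806.
P(MetroPost | late) = 0.0188/0.03806 ≈ 0.494
P(NorthLine | late) = 0.00486/0.03806 ≈ 0.128
P(Arrow | late) = 0.0144/0.03806 ≈ 0.378
(Check: 0.494+0.128+0.378 = 1.000.)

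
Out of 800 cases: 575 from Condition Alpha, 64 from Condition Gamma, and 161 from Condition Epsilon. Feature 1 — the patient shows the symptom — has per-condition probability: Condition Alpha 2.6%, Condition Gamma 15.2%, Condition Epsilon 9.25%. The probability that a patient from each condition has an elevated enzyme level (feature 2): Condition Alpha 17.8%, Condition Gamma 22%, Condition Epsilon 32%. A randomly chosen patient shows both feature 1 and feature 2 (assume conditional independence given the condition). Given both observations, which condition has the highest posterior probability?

Condition Epsilon

Unnormalized posteriors (prior × likelihood):
  Condition Alpha: 0.71875 × 0.026 × 0.178 = 0.003326375
  Condition Gamma: 0.08 × 0.152 × 0.22 = 0.0026752
  Condition Epsilon: 0.20125 × 0.0925 × 0.32 = 0.005957
Normalizing constant = 0.011958575.
Largest term belongs to Condition Epsilon, so Condition Epsilon is most probable.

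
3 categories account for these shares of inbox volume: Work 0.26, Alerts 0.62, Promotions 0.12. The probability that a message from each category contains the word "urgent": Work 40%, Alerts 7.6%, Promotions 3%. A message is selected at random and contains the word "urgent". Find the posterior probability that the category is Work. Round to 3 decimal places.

By Bayes' rule, posterior ∝ prior × likelihood:
  Work: 0.26 × 0.4 = 0.104
  Alerts: 0.62 × 0.076 = 0.04712
  Promotions: 0.12 × 0.03 = 0.0036
Total = 0.15472.
P(Work | evidence) = 0.104 / 0.15472 ≈ 0.672.

0.672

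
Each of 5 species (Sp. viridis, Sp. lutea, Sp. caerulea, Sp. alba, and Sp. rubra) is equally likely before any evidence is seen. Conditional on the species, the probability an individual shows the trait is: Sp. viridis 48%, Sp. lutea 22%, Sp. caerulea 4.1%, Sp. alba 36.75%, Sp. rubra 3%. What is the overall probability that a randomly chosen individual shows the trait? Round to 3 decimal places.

0.228

With a uniform prior (1/5 each), posterior ∝ likelihood:
  Sp. viridis: 0.48
  Sp. lutea: 0.22
  Sp. caerulea: 0.041
  Sp. alba: 0.3675
  Sp. rubra: 0.03
P(trait) = (1/5) × (0.48 + 0.22 + 0.041 + 0.3675 + 0.03) = 1.1385/5 ≈ 0.228.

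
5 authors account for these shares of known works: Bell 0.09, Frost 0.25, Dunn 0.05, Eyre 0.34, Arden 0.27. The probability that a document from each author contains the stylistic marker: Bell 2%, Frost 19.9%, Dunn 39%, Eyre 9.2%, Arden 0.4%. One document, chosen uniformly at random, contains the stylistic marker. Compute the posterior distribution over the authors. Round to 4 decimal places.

Bell 0.0174, Frost 0.4811, Dunn 0.1886, Eyre 0.3025, Arden 0.0104

Unnormalized posteriors (prior × likelihood):
  Bell: 0.09 × 0.02 = 0.0018
  Frost: 0.25 × 0.199 = 0.04975
  Dunn: 0.05 × 0.39 = 0.0195
  Eyre: 0.34 × 0.092 = 0.03128
  Arden: 0.27 × 0.004 = 0.00108
Normalizing constant = 0.10341.
P(Bell | marker) = 0.0018/0.10341 ≈ 0.0174
P(Frost | marker) = 0.04975/0.10341 ≈ 0.4811
P(Dunn | marker) = 0.0195/0.10341 ≈ 0.1886
P(Eyre | marker) = 0.03128/0.10341 ≈ 0.3025
P(Arden | marker) = 0.00108/0.10341 ≈ 0.0104
(Check: 0.0174+0.4811+0.1886+0.3025+0.0104 = 1.0000.)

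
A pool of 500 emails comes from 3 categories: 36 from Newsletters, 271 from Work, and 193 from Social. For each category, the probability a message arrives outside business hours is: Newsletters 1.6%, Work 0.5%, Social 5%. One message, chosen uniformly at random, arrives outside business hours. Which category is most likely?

Social

By Bayes' rule, posterior ∝ prior × likelihood:
  Newsletters: 0.072 × 0.016 = 0.001152
  Work: 0.542 × 0.005 = 0.00271
  Social: 0.386 × 0.05 = 0.0193
Normalizing constant = 0.023162.
Largest term belongs to Social, so Social is most probable.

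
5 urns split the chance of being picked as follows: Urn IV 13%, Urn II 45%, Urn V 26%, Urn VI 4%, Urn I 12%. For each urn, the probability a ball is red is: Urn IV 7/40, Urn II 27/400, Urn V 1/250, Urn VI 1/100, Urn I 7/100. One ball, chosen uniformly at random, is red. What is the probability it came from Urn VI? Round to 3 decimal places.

Prior × likelihood for each hypothesis:
  Urn IV: 0.13 × 0.175 = 0.02275
  Urn II: 0.45 × 0.0675 = 0.030375
  Urn V: 0.26 × 0.004 = 0.00104
  Urn VI: 0.04 × 0.01 = 0.0004
  Urn I: 0.12 × 0.07 = 0.0084
Sum = 0.062965.
P(Urn VI | evidence) = 0.0004 / 0.062965 ≈ 0.006.

0.006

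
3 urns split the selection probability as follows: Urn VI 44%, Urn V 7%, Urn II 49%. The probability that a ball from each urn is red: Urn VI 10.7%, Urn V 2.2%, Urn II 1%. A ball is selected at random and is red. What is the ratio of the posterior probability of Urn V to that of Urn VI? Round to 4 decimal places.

0.0327

Unnormalized posteriors (prior × likelihood):
  Urn VI: 0.44 × 0.107 = 0.04708
  Urn V: 0.07 × 0.022 = 0.00154
  Urn II: 0.49 × 0.01 = 0.0049
Total = 0.05352.
The ratio is 0.00154 / 0.04708 (the normalizer cancels) = 0.0327.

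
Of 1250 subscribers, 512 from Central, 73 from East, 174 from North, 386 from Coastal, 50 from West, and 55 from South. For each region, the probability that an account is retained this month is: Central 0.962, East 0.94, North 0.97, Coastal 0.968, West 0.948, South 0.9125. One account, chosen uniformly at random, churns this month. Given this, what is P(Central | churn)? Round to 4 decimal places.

Taking complements, P(churn | each) = Central 0.038, East 0.06, North 0.03, Coastal 0.032, West 0.052, South 0.0875.
Prior × likelihood for each hypothesis:
  Central: 0.4096 × 0.038 = 0.0155648
  East: 0.0584 × 0.06 = 0.003504
  North: 0.1392 × 0.03 = 0.004176
  Coastal: 0.3088 × 0.032 = 0.0098816
  West: 0.04 × 0.052 = 0.00208
  South: 0.044 × 0.0875 = 0.00385
Sum = 0.0390564.
P(Central | evidence) = 0.0155648 / 0.0390564 ≈ 0.3985.

0.3985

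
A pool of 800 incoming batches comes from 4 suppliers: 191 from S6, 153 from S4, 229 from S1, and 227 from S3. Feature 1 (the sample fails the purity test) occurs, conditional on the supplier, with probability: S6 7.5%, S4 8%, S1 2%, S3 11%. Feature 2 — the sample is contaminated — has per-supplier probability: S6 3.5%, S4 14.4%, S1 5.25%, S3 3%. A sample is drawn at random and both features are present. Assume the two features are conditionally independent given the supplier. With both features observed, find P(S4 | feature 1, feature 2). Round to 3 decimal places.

0.542

Unnormalized posteriors (prior × likelihood):
  S6: 0.23875 × 0.075 × 0.035 = 0.00062671875
  S4: 0.19125 × 0.08 × 0.144 = 0.0022032
  S1: 0.28625 × 0.02 × 0.0525 = 0.0003005625
  S3: 0.28375 × 0.11 × 0.03 = 0.000936375
Normalizing constant = 0.00406685625.
P(S4 | evidence) = 0.0022032 / 0.00406685625 ≈ 0.542.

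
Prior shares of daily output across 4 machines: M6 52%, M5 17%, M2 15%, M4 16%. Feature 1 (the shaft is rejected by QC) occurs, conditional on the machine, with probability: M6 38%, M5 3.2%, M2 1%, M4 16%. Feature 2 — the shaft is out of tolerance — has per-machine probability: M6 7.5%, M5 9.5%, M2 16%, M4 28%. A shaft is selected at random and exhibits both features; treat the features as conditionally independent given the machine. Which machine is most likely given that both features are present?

M6

Unnormalized posteriors (prior × likelihood):
  M6: 0.52 × 0.38 × 0.075 = 0.01482
  M5: 0.17 × 0.032 × 0.095 = 0.0005168
  M2: 0.15 × 0.01 × 0.16 = 0.00024
  M4: 0.16 × 0.16 × 0.28 = 0.007168
Sum = 0.0227448.
Largest term belongs to M6, so M6 is most probable.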